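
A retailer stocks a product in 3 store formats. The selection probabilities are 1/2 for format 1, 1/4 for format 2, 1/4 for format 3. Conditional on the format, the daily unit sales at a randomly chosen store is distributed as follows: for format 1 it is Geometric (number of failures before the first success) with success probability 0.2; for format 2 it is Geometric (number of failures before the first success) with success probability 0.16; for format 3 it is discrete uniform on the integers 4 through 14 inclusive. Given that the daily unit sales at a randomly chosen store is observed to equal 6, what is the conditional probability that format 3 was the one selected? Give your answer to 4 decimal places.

0.3608

Likelihoods P(X=6 | ·): 1: 0.0524288; 2: 0.0562077; 3: 0.0909091.
Posterior ∝ prior × likelihood. Numerator for 3: 0.25·0.0909091 = 0.0227273.
Normalizing constant: 0.5·0.0524288 + 0.25·0.0562077 + 0.25·0.0909091 = 0.0629936.
P(3 | observation) = 0.0227273 / 0.0629936 = 0.360787.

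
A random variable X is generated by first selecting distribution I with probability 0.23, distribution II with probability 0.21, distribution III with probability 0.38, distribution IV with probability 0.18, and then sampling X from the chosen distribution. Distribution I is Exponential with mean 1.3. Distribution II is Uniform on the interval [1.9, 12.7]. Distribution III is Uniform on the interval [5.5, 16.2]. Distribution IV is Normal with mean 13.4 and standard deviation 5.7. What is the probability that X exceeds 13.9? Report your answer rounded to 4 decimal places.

Conditional on each component, P(X > 13.9): I: 2.2719e-05; II: 0; III: 0.214953; IV: 0.46505.
By total probability, P(X > 13.9) = 0.23·2.2719e-05 + 0.21·0 + 0.38·0.214953 + 0.18·0.46505 = 0.165396.

0.1654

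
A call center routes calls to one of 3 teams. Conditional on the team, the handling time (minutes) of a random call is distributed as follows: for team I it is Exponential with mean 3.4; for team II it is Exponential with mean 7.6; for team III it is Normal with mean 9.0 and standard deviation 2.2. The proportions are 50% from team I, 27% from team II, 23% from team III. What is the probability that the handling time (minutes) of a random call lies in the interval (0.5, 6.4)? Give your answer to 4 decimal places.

0.5193

Conditional on each team, P(0.5 < X < 6.4): I: 0.711012; II: 0.505525; III: 0.118583.
By total probability, P(0.5 < X < 6.4) = 0.5·0.711012 + 0.27·0.505525 + 0.23·0.118583 = 0.519272.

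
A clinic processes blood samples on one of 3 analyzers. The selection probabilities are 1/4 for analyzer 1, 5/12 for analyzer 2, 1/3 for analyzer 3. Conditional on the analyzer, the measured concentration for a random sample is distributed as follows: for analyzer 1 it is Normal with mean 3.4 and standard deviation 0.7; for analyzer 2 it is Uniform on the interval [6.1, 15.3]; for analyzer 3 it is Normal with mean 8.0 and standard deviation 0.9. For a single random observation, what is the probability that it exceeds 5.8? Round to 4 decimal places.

0.7477

Conditional on each analyzer, P(X > 5.8): 1: 0.000303383; 2: 1; 3: 0.992746.
By total probability, P(X > 5.8) = 0.25·0.000303383 + 0.416667·1 + 0.333333·0.992746 = 0.747658.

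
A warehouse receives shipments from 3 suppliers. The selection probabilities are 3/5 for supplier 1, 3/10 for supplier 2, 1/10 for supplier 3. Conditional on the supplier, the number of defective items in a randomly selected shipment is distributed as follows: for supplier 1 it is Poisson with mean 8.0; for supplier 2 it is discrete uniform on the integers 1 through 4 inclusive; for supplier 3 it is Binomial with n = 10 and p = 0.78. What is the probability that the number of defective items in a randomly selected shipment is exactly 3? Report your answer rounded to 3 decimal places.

0.092

Conditional on each supplier, P(X = 3): 1: 0.0286261; 2: 0.25; 3: 0.00142044.
By total probability, P(X = 3) = 0.6·0.0286261 + 0.3·0.25 + 0.1·0.00142044 = 0.0923177.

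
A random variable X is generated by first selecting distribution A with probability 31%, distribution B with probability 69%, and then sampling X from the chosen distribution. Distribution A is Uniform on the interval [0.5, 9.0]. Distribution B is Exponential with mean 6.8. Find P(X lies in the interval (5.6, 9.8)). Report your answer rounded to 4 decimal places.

Conditional on each component, P(5.6 < X < 9.8): A: 0.4; B: 0.202231.
By total probability, P(5.6 < X < 9.8) = 0.31·0.4 + 0.69·0.202231 = 0.263539.

0.2635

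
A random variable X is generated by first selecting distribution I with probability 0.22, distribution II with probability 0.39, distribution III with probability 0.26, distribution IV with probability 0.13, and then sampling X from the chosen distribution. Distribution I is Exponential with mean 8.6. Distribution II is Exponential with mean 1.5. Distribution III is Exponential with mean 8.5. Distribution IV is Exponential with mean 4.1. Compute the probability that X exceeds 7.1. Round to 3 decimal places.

0.236

Conditional on each component, P(X > 7.1): I: 0.43798; II: 0.0087971; III: 0.433747; IV: 0.176982.
By total probability, P(X > 7.1) = 0.22·0.43798 + 0.39·0.0087971 + 0.26·0.433747 + 0.13·0.176982 = 0.235568.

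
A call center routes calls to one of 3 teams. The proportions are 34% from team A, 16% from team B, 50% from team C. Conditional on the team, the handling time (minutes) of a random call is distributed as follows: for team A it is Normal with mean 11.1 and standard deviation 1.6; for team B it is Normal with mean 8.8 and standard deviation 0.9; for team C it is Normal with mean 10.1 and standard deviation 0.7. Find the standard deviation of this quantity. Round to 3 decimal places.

1.356

Per component, A: μ=11.1, E[X²]=125.77; B: μ=8.8, E[X²]=78.25; C: μ=10.1, E[X²]=102.5.
E[X] = 0.34·11.1 + 0.16·8.8 + 0.5·10.1 = 10.232.
E[X²] = 0.34·125.77 + 0.16·78.25 + 0.5·102.5 = 106.532.
Var(X) = E[X²] − (E[X])² = 106.532 − 104.694 = 1.83798.
SD(X) = √1.83798 = 1.35572.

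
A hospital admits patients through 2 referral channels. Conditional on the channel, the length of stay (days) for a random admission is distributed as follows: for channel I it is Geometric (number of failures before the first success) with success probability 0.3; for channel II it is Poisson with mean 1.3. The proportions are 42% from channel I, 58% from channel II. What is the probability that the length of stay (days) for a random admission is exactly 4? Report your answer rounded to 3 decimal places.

0.049

Conditional on each channel, P(X = 4): I: 0.07203; II: 0.0324324.
By total probability, P(X = 4) = 0.42·0.07203 + 0.58·0.0324324 = 0.0490634.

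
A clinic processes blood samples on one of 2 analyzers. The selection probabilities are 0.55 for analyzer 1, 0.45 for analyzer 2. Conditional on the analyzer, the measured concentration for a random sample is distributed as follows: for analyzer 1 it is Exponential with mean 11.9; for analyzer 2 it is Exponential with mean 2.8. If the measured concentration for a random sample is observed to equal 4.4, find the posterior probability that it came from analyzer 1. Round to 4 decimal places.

0.4889

Likelihoods f(4.4 | ·): 1: 0.0580595; 2: 0.0741958.
Posterior ∝ prior × likelihood. Numerator for 1: 0.55·0.0580595 = 0.0319327.
Normalizing constant: 0.55·0.0580595 + 0.45·0.0741958 = 0.0653208.
P(1 | observation) = 0.0319327 / 0.0653208 = 0.48886.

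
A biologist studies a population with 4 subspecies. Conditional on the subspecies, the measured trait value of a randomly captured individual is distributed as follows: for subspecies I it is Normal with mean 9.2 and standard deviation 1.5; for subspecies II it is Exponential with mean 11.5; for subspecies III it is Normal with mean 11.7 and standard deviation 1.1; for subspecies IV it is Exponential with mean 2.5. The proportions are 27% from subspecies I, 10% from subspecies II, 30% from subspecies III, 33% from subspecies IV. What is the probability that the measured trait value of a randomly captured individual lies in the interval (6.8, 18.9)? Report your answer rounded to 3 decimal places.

Conditional on each subspecies, P(6.8 < X < 18.9): I: 0.945201; II: 0.360298; III: 0.999996; IV: 0.0653539.
By total probability, P(6.8 < X < 18.9) = 0.27·0.945201 + 0.1·0.360298 + 0.3·0.999996 + 0.33·0.0653539 = 0.6128.

0.613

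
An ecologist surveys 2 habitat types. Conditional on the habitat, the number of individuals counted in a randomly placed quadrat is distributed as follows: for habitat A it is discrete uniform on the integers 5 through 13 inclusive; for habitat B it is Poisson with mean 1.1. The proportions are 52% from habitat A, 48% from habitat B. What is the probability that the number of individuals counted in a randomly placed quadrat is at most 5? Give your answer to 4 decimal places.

Conditional on each habitat, P(X ≤ 5): A: 0.111111; B: 0.999032.
By total probability, P(X ≤ 5) = 0.52·0.111111 + 0.48·0.999032 = 0.537313.

0.5373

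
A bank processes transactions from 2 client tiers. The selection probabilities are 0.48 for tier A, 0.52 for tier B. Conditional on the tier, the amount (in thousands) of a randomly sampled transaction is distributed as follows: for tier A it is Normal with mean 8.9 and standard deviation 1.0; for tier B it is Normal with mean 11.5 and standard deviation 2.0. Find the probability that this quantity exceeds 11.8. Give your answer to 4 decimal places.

0.2299

Conditional on each tier, P(X > 11.8): A: 0.00186581; B: 0.440382.
By total probability, P(X > 11.8) = 0.48·0.00186581 + 0.52·0.440382 = 0.229894.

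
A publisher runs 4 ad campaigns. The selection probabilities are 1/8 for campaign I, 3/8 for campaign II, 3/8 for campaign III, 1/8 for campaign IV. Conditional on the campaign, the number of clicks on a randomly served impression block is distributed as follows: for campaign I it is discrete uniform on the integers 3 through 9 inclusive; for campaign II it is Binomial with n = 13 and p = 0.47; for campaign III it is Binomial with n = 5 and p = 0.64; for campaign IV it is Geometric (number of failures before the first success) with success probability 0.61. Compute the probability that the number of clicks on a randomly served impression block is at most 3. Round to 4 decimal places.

0.3881

Conditional on each campaign, P(X ≤ 3): I: 0.142857; II: 0.0711627; III: 0.590636; IV: 0.976866.
By total probability, P(X ≤ 3) = 0.125·0.142857 + 0.375·0.0711627 + 0.375·0.590636 + 0.125·0.976866 = 0.38814.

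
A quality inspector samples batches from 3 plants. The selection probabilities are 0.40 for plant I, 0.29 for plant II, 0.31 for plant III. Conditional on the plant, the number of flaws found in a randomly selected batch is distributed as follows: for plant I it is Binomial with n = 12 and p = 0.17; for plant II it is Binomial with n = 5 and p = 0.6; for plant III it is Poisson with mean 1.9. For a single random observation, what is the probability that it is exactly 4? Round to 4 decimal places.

0.1376

Conditional on each plant, P(X = 4): I: 0.0931163; II: 0.2592; III: 0.0812164.
By total probability, P(X = 4) = 0.4·0.0931163 + 0.29·0.2592 + 0.31·0.0812164 = 0.137592.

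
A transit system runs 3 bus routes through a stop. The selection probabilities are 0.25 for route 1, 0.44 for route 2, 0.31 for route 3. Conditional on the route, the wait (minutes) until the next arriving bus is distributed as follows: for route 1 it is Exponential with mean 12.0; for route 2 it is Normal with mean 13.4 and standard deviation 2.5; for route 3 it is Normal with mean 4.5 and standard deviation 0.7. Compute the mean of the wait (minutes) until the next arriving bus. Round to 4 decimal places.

Component means — 1: 12; 2: 13.4; 3: 4.5.
E[X] = 0.25·12 + 0.44·13.4 + 0.31·4.5 = 10.291.

10.2910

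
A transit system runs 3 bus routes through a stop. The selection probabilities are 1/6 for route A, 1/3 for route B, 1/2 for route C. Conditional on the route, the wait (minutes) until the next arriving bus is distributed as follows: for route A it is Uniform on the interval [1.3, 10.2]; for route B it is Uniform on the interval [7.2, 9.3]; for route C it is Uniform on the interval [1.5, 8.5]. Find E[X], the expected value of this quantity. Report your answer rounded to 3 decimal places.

Component means — A: 5.75; B: 8.25; C: 5.
E[X] = 0.166667·5.75 + 0.333333·8.25 + 0.5·5 = 6.20833.

6.208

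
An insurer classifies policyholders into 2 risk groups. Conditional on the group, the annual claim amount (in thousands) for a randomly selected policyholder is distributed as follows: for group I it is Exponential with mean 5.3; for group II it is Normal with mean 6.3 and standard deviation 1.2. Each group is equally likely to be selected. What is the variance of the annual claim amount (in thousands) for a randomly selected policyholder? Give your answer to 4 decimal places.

Per component, I: μ=5.3, E[X²]=56.18; II: μ=6.3, E[X²]=41.13.
E[X] = 0.5·5.3 + 0.5·6.3 = 5.8.
E[X²] = 0.5·56.18 + 0.5·41.13 = 48.655.
Var(X) = E[X²] − (E[X])² = 48.655 − 33.64 = 15.015.

15.0150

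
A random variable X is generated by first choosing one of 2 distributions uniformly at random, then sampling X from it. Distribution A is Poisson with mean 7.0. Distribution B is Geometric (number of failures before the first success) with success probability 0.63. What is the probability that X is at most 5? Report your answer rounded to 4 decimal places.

Conditional on each component, P(X ≤ 5): A: 0.300708; B: 0.997434.
By total probability, P(X ≤ 5) = 0.5·0.300708 + 0.5·0.997434 = 0.649071.

0.6491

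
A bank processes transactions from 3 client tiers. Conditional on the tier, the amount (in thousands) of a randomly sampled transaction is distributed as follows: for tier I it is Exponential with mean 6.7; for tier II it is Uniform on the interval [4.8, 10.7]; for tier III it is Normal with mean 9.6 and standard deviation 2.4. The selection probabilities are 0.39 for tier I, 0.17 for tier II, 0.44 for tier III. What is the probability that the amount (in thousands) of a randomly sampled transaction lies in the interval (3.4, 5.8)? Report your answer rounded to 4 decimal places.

0.1223

Conditional on each tier, P(3.4 < X < 5.8): I: 0.181252; II: 0.169492; III: 0.0517802.
By total probability, P(3.4 < X < 5.8) = 0.39·0.181252 + 0.17·0.169492 + 0.44·0.0517802 = 0.122285.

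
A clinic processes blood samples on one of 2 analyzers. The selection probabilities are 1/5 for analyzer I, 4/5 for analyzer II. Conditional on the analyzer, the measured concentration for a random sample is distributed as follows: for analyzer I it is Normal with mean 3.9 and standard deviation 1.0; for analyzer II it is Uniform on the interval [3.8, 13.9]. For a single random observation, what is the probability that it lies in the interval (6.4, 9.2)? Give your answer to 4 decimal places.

Conditional on each analyzer, P(6.4 < X < 9.2): I: 0.00620961; II: 0.277228.
By total probability, P(6.4 < X < 9.2) = 0.2·0.00620961 + 0.8·0.277228 = 0.223024.

0.2230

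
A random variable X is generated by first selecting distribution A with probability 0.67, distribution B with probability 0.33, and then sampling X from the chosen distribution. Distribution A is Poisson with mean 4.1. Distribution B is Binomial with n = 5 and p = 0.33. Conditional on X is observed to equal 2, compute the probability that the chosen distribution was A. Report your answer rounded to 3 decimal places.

0.463

Likelihoods P(X=2 | ·): A: 0.139293; B: 0.327531.
Posterior ∝ prior × likelihood. Numerator for A: 0.67·0.139293 = 0.0933265.
Normalizing constant: 0.67·0.139293 + 0.33·0.327531 = 0.201412.
P(A | observation) = 0.0933265 / 0.201412 = 0.463362.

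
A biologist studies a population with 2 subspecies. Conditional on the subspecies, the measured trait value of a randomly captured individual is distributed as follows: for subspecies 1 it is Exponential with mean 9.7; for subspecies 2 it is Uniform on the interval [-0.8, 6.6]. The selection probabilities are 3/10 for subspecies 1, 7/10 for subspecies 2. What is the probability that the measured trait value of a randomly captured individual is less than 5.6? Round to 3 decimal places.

Conditional on each subspecies, P(X < 5.6): 1: 0.438599; 2: 0.864865.
By total probability, P(X < 5.6) = 0.3·0.438599 + 0.7·0.864865 = 0.736985.

0.737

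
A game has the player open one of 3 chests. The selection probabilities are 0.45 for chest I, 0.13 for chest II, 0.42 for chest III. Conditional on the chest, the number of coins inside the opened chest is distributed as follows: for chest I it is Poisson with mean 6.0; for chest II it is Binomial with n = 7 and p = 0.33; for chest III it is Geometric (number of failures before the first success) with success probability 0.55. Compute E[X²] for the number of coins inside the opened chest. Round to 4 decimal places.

For each component E[X²] = Var + (mean)², giving I: 42; II: 6.8838; III: 2.15702.
Overall E[X²] = 0.45·42 + 0.13·6.8838 + 0.42·2.15702 = 20.7008.

20.7008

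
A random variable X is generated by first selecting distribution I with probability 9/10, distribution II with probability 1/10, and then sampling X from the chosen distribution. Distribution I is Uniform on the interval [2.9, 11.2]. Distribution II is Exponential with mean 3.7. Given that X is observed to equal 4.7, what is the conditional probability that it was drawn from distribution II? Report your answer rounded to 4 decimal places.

Likelihoods f(4.7 | ·): I: 0.120482; II: 0.0758799.
Posterior ∝ prior × likelihood. Numerator for II: 0.1·0.0758799 = 0.00758799.
Normalizing constant: 0.9·0.120482 + 0.1·0.0758799 = 0.116022.
P(II | observation) = 0.00758799 / 0.116022 = 0.0654015.

0.0654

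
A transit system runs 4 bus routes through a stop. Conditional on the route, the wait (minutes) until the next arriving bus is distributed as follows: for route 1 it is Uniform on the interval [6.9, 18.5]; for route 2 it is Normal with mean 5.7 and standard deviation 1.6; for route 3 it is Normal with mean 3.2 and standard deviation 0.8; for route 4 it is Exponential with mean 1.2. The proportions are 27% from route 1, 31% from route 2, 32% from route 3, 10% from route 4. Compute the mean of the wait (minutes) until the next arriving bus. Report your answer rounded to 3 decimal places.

Component means — 1: 12.7; 2: 5.7; 3: 3.2; 4: 1.2.
E[X] = 0.27·12.7 + 0.31·5.7 + 0.32·3.2 + 0.1·1.2 = 6.34.

6.340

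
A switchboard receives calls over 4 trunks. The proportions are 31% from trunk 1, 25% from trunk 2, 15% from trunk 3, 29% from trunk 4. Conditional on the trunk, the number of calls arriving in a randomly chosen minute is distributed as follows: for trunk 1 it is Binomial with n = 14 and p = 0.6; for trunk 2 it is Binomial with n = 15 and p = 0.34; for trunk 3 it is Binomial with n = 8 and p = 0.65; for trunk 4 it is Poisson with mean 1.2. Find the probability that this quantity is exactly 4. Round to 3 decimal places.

0.087

Conditional on each trunk, P(X = 4): 1: 0.0136031; 2: 0.188813; 3: 0.18751; 4: 0.0260232.
By total probability, P(X = 4) = 0.31·0.0136031 + 0.25·0.188813 + 0.15·0.18751 + 0.29·0.0260232 = 0.0870934.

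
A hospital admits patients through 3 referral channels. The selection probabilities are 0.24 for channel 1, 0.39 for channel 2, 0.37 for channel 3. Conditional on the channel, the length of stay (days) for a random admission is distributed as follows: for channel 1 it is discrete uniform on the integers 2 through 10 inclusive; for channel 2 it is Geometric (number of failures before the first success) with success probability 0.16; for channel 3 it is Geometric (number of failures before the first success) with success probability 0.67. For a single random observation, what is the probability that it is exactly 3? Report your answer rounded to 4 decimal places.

0.0726

Conditional on each channel, P(X = 3): 1: 0.111111; 2: 0.0948326; 3: 0.0240778.
By total probability, P(X = 3) = 0.24·0.111111 + 0.39·0.0948326 + 0.37·0.0240778 = 0.0725602.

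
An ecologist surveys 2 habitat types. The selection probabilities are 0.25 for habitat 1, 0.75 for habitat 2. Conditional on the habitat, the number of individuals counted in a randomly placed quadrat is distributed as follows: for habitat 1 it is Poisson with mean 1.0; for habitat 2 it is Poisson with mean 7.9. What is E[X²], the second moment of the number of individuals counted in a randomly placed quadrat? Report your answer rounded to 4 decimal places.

For each component E[X²] = Var + (mean)², giving 1: 2; 2: 70.31.
Overall E[X²] = 0.25·2 + 0.75·70.31 = 53.2325.

53.2325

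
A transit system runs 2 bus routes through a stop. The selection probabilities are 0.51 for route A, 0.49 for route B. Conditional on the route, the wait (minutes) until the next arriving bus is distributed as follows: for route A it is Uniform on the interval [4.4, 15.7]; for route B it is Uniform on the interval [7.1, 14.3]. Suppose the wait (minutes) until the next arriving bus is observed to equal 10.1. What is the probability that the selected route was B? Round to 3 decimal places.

0.601

Likelihoods f(10.1 | ·): A: 0.0884956; B: 0.138889.
Posterior ∝ prior × likelihood. Numerator for B: 0.49·0.138889 = 0.0680556.
Normalizing constant: 0.51·0.0884956 + 0.49·0.138889 = 0.113188.
P(B | observation) = 0.0680556 / 0.113188 = 0.60126.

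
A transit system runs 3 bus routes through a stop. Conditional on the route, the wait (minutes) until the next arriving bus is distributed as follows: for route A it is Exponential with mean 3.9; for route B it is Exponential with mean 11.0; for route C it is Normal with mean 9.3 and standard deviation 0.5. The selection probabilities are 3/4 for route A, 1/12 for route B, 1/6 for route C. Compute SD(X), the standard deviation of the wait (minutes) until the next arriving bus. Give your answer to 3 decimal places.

5.326

Per component, A: μ=3.9, E[X²]=30.42; B: μ=11, E[X²]=242; C: μ=9.3, E[X²]=86.74.
E[X] = 0.75·3.9 + 0.0833333·11 + 0.166667·9.3 = 5.39167.
E[X²] = 0.75·30.42 + 0.0833333·242 + 0.166667·86.74 = 57.4383.
Var(X) = E[X²] − (E[X])² = 57.4383 − 29.0701 = 28.3683.
SD(X) = √28.3683 = 5.32619.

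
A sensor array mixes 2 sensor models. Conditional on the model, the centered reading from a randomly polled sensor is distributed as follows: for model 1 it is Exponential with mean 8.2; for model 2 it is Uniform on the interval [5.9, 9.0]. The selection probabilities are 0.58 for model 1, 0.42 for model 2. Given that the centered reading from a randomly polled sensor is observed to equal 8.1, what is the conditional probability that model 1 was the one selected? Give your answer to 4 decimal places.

0.1628

Likelihoods f(8.1 | ·): 1: 0.0454138; 2: 0.322581.
Posterior ∝ prior × likelihood. Numerator for 1: 0.58·0.0454138 = 0.02634.
Normalizing constant: 0.58·0.0454138 + 0.42·0.322581 = 0.161824.
P(1 | observation) = 0.02634 / 0.161824 = 0.16277.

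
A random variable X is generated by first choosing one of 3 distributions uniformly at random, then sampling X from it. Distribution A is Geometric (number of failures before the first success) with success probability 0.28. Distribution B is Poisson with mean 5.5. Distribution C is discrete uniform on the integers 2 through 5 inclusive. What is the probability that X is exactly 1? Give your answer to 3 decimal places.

0.075

Conditional on each component, P(X = 1): A: 0.2016; B: 0.0224772; C: 0.
By total probability, P(X = 1) = 0.333333·0.2016 + 0.333333·0.0224772 + 0.333333·0 = 0.0746924.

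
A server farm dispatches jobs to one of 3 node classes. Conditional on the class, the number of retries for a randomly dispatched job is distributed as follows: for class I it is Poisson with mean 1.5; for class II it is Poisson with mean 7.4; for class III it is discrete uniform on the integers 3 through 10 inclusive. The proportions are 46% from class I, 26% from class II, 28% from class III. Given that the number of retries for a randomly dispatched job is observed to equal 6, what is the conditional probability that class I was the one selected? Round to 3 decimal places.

0.022

Likelihoods P(X=6 | ·): I: 0.00352999; II: 0.139405; III: 0.125.
Posterior ∝ prior × likelihood. Numerator for I: 0.46·0.00352999 = 0.00162379.
Normalizing constant: 0.46·0.00352999 + 0.26·0.139405 + 0.28·0.125 = 0.0728691.
P(I | observation) = 0.00162379 / 0.0728691 = 0.0222837.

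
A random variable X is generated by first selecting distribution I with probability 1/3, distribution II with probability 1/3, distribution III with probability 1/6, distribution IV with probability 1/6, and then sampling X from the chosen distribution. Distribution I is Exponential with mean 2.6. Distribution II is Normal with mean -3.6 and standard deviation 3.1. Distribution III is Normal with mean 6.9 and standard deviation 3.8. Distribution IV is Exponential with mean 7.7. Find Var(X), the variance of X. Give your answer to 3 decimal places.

37.725

Per component, I: μ=2.6, E[X²]=13.52; II: μ=-3.6, E[X²]=22.57; III: μ=6.9, E[X²]=62.05; IV: μ=7.7, E[X²]=118.58.
E[X] = 0.333333·2.6 + 0.333333·-3.6 + 0.166667·6.9 + 0.166667·7.7 = 2.1.
E[X²] = 0.333333·13.52 + 0.333333·22.57 + 0.166667·62.05 + 0.166667·118.58 = 42.135.
Var(X) = E[X²] − (E[X])² = 42.135 − 4.41 = 37.725.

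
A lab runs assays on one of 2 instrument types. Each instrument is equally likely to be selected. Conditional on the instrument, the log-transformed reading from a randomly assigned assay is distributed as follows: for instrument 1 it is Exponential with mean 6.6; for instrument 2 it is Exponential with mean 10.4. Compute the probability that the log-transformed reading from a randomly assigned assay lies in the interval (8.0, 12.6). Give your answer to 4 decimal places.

Conditional on each instrument, P(8.0 < X < 12.6): 1: 0.14935; 2: 0.165631.
By total probability, P(8.0 < X < 12.6) = 0.5·0.14935 + 0.5·0.165631 = 0.15749.

0.1575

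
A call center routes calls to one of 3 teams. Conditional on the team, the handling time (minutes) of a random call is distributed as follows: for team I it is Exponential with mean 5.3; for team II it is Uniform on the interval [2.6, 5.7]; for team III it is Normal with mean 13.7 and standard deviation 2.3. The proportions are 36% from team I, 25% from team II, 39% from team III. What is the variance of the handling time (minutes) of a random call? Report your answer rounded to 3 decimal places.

31.294

Per component, I: μ=5.3, E[X²]=56.18; II: μ=4.15, E[X²]=18.0233; III: μ=13.7, E[X²]=192.98.
E[X] = 0.36·5.3 + 0.25·4.15 + 0.39·13.7 = 8.2885.
E[X²] = 0.36·56.18 + 0.25·18.0233 + 0.39·192.98 = 99.9928.
Var(X) = E[X²] − (E[X])² = 99.9928 − 68.6992 = 31.2936.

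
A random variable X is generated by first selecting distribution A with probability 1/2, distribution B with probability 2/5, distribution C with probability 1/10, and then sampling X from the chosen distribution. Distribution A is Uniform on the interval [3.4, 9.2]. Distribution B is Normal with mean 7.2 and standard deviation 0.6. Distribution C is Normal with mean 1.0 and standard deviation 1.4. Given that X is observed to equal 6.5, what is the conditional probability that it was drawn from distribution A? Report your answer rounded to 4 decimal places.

0.3903

Likelihoods f(6.5 | ·): A: 0.172414; B: 0.336664; C: 0.000126883.
Posterior ∝ prior × likelihood. Numerator for A: 0.5·0.172414 = 0.0862069.
Normalizing constant: 0.5·0.172414 + 0.4·0.336664 + 0.1·0.000126883 = 0.220885.
P(A | observation) = 0.0862069 / 0.220885 = 0.390279.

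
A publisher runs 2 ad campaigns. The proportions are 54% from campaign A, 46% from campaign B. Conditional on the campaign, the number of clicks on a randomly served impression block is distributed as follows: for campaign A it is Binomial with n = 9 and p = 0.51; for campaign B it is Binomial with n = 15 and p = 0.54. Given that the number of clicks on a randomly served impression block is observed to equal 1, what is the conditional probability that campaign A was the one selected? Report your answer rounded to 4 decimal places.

Likelihoods P(X=1 | ·): A: 0.0152539; B: 0.000153849.
Posterior ∝ prior × likelihood. Numerator for A: 0.54·0.0152539 = 0.00823711.
Normalizing constant: 0.54·0.0152539 + 0.46·0.000153849 = 0.00830788.
P(A | observation) = 0.00823711 / 0.00830788 = 0.991482.

0.9915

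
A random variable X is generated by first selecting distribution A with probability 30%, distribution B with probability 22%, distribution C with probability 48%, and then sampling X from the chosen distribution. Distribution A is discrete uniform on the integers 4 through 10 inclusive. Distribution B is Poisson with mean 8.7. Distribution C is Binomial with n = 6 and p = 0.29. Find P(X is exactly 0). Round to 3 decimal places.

Conditional on each component, P(X = 0): A: 0; B: 0.000166586; C: 0.1281.
By total probability, P(X = 0) = 0.3·0 + 0.22·0.000166586 + 0.48·0.1281 = 0.0615248.

0.062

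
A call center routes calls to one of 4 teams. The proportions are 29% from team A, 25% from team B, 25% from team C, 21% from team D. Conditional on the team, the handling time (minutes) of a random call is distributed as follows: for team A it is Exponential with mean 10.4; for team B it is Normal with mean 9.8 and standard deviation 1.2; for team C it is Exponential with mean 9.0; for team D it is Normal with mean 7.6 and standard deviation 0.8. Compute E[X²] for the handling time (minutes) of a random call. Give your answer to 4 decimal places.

139.8668

For each component E[X²] = Var + (mean)², giving A: 216.32; B: 97.48; C: 162; D: 58.4.
Overall E[X²] = 0.29·216.32 + 0.25·97.48 + 0.25·162 + 0.21·58.4 = 139.867.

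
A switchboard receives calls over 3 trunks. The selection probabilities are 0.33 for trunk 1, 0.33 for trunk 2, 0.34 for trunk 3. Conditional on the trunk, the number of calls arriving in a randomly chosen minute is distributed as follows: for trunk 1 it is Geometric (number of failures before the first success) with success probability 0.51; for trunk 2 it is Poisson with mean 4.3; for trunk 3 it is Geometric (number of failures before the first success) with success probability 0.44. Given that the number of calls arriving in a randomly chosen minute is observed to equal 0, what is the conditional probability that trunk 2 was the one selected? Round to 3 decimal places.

Likelihoods P(X=0 | ·): 1: 0.51; 2: 0.0135686; 3: 0.44.
Posterior ∝ prior × likelihood. Numerator for 2: 0.33·0.0135686 = 0.00447762.
Normalizing constant: 0.33·0.51 + 0.33·0.0135686 + 0.34·0.44 = 0.322378.
P(2 | observation) = 0.00447762 / 0.322378 = 0.0138894.

0.014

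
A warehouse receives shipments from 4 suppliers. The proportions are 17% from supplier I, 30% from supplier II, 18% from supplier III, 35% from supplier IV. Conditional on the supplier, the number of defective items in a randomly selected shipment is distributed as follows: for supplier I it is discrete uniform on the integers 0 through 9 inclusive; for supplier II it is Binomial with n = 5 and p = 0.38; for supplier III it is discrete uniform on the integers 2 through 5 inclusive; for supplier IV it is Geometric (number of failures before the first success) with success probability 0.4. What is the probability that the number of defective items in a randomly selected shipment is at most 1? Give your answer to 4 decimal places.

Conditional on each supplier, P(X ≤ 1): I: 0.2; II: 0.372364; III: 0; IV: 0.64.
By total probability, P(X ≤ 1) = 0.17·0.2 + 0.3·0.372364 + 0.18·0 + 0.35·0.64 = 0.369709.

0.3697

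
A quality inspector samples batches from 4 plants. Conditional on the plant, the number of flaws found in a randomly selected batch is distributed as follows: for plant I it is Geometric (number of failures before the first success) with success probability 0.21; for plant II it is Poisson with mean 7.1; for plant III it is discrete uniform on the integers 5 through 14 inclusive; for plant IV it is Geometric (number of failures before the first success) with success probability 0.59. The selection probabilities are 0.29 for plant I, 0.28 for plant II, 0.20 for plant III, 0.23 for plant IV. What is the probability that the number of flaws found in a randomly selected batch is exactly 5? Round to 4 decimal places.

0.0750

Conditional on each plant, P(X = 5): I: 0.0646182; II: 0.124057; III: 0.1; IV: 0.00683552.
By total probability, P(X = 5) = 0.29·0.0646182 + 0.28·0.124057 + 0.2·0.1 + 0.23·0.00683552 = 0.0750473.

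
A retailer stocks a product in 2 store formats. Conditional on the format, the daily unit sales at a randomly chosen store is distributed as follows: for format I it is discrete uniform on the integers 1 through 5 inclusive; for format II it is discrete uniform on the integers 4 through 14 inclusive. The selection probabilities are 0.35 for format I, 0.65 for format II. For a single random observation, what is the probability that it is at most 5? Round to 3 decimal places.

Conditional on each format, P(X ≤ 5): I: 1; II: 0.181818.
By total probability, P(X ≤ 5) = 0.35·1 + 0.65·0.181818 = 0.468182.

0.468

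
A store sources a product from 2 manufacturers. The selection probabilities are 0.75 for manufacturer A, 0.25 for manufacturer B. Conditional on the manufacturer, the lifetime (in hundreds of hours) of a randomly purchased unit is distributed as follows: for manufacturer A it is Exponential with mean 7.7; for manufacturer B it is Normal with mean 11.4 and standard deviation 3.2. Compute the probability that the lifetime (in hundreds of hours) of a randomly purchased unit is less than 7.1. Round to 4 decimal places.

Conditional on each manufacturer, P(X < 7.1): A: 0.602308; B: 0.0895146.
By total probability, P(X < 7.1) = 0.75·0.602308 + 0.25·0.0895146 = 0.47411.

0.4741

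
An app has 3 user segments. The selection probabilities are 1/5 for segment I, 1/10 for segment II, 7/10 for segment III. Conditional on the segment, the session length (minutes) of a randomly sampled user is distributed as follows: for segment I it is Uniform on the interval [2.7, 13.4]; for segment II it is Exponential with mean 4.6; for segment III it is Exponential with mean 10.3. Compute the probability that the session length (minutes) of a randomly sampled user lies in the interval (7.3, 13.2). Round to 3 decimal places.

0.275

Conditional on each segment, P(7.3 < X < 13.2): I: 0.551402; II: 0.147824; III: 0.214659.
By total probability, P(7.3 < X < 13.2) = 0.2·0.551402 + 0.1·0.147824 + 0.7·0.214659 = 0.275324.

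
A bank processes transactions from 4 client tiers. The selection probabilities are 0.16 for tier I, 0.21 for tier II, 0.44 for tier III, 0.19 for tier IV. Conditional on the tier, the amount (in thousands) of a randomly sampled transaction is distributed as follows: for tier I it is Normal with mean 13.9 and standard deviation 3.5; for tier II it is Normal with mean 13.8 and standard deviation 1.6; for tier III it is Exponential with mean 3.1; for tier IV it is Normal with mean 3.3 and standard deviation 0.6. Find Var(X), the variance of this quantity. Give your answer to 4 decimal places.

33.4031

Per component, I: μ=13.9, E[X²]=205.46; II: μ=13.8, E[X²]=193; III: μ=3.1, E[X²]=19.22; IV: μ=3.3, E[X²]=11.25.
E[X] = 0.16·13.9 + 0.21·13.8 + 0.44·3.1 + 0.19·3.3 = 7.113.
E[X²] = 0.16·205.46 + 0.21·193 + 0.44·19.22 + 0.19·11.25 = 83.9979.
Var(X) = E[X²] − (E[X])² = 83.9979 − 50.5948 = 33.4031.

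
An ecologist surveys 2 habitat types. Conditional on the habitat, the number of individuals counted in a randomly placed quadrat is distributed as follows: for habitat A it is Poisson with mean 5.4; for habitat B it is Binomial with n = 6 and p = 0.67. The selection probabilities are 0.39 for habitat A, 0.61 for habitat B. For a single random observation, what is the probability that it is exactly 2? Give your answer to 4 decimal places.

0.0744

Conditional on each habitat, P(X = 2): A: 0.0658518; B: 0.079854.
By total probability, P(X = 2) = 0.39·0.0658518 + 0.61·0.079854 = 0.0743931.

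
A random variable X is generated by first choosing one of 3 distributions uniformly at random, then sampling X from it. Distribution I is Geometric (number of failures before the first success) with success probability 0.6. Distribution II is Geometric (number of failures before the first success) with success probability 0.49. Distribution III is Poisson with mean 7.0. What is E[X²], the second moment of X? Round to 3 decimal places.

20.254

For each component E[X²] = Var + (mean)², giving I: 1.55556; II: 3.20741; III: 56.
Overall E[X²] = 0.333333·1.55556 + 0.333333·3.20741 + 0.333333·56 = 20.2543.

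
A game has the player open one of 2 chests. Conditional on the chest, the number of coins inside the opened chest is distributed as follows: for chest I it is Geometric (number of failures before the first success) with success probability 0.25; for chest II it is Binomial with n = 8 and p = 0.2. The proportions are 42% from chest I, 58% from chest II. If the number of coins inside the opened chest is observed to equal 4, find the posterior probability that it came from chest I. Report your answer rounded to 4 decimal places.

0.5553

Likelihoods P(X=4 | ·): I: 0.0791016; II: 0.0458752.
Posterior ∝ prior × likelihood. Numerator for I: 0.42·0.0791016 = 0.0332227.
Normalizing constant: 0.42·0.0791016 + 0.58·0.0458752 = 0.0598303.
P(I | observation) = 0.0332227 / 0.0598303 = 0.555282.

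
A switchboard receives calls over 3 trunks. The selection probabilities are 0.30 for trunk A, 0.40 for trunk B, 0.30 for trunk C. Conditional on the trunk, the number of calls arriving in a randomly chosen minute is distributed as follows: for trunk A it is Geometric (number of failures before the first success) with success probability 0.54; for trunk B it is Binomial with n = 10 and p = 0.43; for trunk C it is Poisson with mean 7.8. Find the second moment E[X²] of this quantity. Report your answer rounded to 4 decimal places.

29.6593

For each component E[X²] = Var + (mean)², giving A: 2.30316; B: 20.941; C: 68.64.
Overall E[X²] = 0.3·2.30316 + 0.4·20.941 + 0.3·68.64 = 29.6593.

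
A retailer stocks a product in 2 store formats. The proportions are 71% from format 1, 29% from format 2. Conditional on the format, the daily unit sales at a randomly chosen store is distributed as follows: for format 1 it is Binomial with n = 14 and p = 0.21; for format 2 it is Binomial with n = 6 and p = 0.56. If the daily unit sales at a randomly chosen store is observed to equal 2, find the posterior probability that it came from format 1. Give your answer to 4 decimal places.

0.7671

Likelihoods P(X=2 | ·): 1: 0.23714; 2: 0.17631.
Posterior ∝ prior × likelihood. Numerator for 1: 0.71·0.23714 = 0.16837.
Normalizing constant: 0.71·0.23714 + 0.29·0.17631 = 0.2195.
P(1 | observation) = 0.16837 / 0.2195 = 0.767061.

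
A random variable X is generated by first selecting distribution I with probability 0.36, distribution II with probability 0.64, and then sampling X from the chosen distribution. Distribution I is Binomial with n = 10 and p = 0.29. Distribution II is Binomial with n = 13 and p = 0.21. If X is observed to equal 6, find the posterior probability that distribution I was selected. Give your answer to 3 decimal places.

Likelihoods P(X=6 | ·): I: 0.0317425; II: 0.0282633.
Posterior ∝ prior × likelihood. Numerator for I: 0.36·0.0317425 = 0.0114273.
Normalizing constant: 0.36·0.0317425 + 0.64·0.0282633 = 0.0295158.
P(I | observation) = 0.0114273 / 0.0295158 = 0.387158.

0.387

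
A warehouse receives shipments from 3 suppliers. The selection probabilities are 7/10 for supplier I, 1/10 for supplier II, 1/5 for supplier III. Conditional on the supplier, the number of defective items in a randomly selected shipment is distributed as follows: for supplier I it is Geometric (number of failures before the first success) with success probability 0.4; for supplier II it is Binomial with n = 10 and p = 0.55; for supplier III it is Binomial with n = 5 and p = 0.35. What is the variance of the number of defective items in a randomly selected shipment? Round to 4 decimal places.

Per component, I: μ=1.5, E[X²]=6; II: μ=5.5, E[X²]=32.725; III: μ=1.75, E[X²]=4.2.
E[X] = 0.7·1.5 + 0.1·5.5 + 0.2·1.75 = 1.95.
E[X²] = 0.7·6 + 0.1·32.725 + 0.2·4.2 = 8.3125.
Var(X) = E[X²] − (E[X])² = 8.3125 − 3.8025 = 4.51.

4.5100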